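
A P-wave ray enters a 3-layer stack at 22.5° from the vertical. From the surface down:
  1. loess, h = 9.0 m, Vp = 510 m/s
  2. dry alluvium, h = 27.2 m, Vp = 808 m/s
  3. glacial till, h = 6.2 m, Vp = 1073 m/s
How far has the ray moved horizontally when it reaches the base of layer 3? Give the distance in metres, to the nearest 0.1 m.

32.9 m

Ray parameter p = sin 22.5° / 510 m/s = 7.5036e-04 s/m.
Layer 1: θ = 22.50°; offset = 9.0·tan 22.50° = 3.728 m.
Layer 2: sin θ = p·808 = 0.6063 → θ = 37.32°; offset = 27.2·tan 37.32° = 20.737 m.
Layer 3: sin θ = p·1073 = 0.8051 → θ = 53.62°; offset = 6.2·tan 53.62° = 8.417 m.
Summing the layer offsets gives 32.882 m.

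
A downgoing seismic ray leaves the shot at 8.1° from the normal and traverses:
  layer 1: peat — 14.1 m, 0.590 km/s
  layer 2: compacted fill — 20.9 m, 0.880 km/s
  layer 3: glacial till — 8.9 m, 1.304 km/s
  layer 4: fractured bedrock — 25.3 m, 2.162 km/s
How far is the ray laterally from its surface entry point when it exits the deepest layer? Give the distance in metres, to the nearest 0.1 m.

Apply Snell's law at each interface; in layer i the horizontal offset is hᵢ·tan θᵢ.
Layer 1: θ = 8.10°; offset = 14.1·tan 8.10° = 2.007 m.
Layer 2: sin θ = 0.880·sin 8.1°/0.590 = 0.2102, θ = 12.13°; offset = 20.9·tan 12.13° = 4.493 m.
Layer 3: sin θ = 1.304·sin 8.1°/0.590 = 0.3114, θ = 18.14°; offset = 8.9·tan 18.14° = 2.917 m.
Layer 4: sin θ = 2.162·sin 8.1°/0.590 = 0.5163, θ = 31.09°; offset = 25.3·tan 31.09° = 15.253 m.
Total horizontal offset = 24.669 m.

24.7 m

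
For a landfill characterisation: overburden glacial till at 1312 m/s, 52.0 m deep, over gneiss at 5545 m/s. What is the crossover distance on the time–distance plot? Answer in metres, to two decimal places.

x_cross = 2h·√((V₂+V₁)/(V₂−V₁)).
(V₂+V₁)/(V₂−V₁) = (5545+1312)/(5545−1312) = 1.6199; √ = 1.2727.
x_cross = 2·52.0·1.2727 = 132.37 m.

132.37 m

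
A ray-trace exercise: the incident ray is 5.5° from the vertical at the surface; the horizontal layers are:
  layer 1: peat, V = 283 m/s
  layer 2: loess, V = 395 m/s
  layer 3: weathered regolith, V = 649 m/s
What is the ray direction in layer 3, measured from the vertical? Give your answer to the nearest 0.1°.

Snell's law across each interface conserves sin θ / V, so sin θ_3 = V_3·sin θ₁/V₁.
sin θ_3 = 649 × sin 5.5° / 283 = 0.2198.
θ_3 = 12.70° from the vertical.

12.7°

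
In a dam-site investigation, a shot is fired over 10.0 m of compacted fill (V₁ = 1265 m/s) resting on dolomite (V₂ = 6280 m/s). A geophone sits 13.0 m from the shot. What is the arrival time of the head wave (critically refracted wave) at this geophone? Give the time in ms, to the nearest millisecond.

t = x/V₂ + 2h·√(V₂²−V₁²)/(V₁V₂).
√(V₂²−V₁²) = √(6280²−1265²) = 6151.3 m/s; delay term = 2·10.0·6151.3/(1265·6280) = 0.01549 s.
t = 13.0/6280 + 0.01549 = 0.01756 s.

18 ms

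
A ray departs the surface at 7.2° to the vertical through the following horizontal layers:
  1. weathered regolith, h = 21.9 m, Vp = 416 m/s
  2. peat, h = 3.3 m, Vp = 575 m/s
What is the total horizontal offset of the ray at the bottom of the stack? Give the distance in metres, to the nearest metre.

Ray parameter p = sin 7.2° / 416 m/s = 3.0128e-04 s/m.
Layer 1: θ = 7.20°; offset = 21.9·tan 7.20° = 2.767 m.
Layer 2: sin θ = p·575 = 0.1732 → θ = 9.98°; offset = 3.3·tan 9.98° = 0.580 m.
Summing the layer offsets gives 3.347 m.

3 m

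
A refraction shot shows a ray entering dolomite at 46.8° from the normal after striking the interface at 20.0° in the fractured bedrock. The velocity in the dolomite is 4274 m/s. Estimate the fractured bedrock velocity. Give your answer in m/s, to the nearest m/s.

2005 m/s

sin 20.0° = 0.3420; sin 46.8° = 0.7290.
V₁ = V₂·(sin θ₁/sin θ₂) = 4274·(0.3420/0.7290) = 2005.29 m/s.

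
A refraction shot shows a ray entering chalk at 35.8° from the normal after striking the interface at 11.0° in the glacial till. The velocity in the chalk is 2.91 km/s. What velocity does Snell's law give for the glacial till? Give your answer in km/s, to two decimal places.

0.95 km/s

sin 11.0° = 0.1908; sin 35.8° = 0.5850.
V₁ = V₂·(sin θ₁/sin θ₂) = 2.91·(0.1908/0.5850) = 0.95 km/s.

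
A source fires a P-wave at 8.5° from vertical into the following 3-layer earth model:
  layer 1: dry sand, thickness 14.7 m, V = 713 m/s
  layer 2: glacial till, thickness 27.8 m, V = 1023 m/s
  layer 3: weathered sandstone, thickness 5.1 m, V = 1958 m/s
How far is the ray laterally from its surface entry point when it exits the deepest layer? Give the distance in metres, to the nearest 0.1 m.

10.5 m

Ray parameter p = sin 8.5° / 713 m/s = 2.0731e-04 s/m.
Layer 1: θ = 8.50°; offset = 14.7·tan 8.50° = 2.197 m.
Layer 2: sin θ = p·1023 = 0.2121 → θ = 12.24°; offset = 27.8·tan 12.24° = 6.033 m.
Layer 3: sin θ = p·1958 = 0.4059 → θ = 23.95°; offset = 5.1·tan 23.95° = 2.265 m.
Summing the layer offsets gives 10.495 m.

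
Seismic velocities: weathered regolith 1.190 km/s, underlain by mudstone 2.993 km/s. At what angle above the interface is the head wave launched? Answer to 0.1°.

At critical incidence the refracted ray runs along the interface (θ₂ = 90°), so sin θ_c = V₁/V₂.
θ_c = arcsin(1.190/2.993) = arcsin 0.3976 = 23.43°.
Measured from the interface: 90° − 23.43° = 66.57°.

66.6°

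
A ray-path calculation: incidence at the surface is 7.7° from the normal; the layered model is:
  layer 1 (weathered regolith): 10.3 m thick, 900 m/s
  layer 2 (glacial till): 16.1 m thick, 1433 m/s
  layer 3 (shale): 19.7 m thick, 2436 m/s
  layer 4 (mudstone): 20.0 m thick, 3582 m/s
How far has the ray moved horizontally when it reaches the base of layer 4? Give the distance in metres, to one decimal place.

Ray parameter p = sin 7.7° / 900 m/s = 1.4887e-04 s/m.
Layer 1: θ = 7.70°; offset = 10.3·tan 7.70° = 1.393 m.
Layer 2: sin θ = p·1433 = 0.2133 → θ = 12.32°; offset = 16.1·tan 12.32° = 3.516 m.
Layer 3: sin θ = p·2436 = 0.3627 → θ = 21.26°; offset = 19.7·tan 21.26° = 7.666 m.
Layer 4: sin θ = p·3582 = 0.5333 → θ = 32.23°; offset = 20.0·tan 32.23° = 12.608 m.
Summing the layer offsets gives 25.182 m.

25.2 m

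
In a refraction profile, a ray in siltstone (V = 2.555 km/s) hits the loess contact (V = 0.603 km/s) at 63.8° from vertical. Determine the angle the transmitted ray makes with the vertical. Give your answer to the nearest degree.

Snell's law: sin θ₂ = (V₂/V₁)·sin θ₁ = (0.603/2.555)·sin 63.8° = 0.2118.
θ₂ = arcsin 0.2118 = 12.23° from the normal.

12°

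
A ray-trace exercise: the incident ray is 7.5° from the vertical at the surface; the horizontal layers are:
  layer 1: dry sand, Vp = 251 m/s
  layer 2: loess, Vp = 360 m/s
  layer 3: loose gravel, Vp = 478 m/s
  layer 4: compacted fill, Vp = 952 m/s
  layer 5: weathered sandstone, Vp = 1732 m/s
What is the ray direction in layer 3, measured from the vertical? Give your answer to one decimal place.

14.4°

Snell's law across each interface conserves sin θ / V, so sin θ_3 = V_3·sin θ₁/V₁.
sin θ_3 = 478 × sin 7.5° / 251 = 0.2486.
θ_3 = 14.39° from the vertical.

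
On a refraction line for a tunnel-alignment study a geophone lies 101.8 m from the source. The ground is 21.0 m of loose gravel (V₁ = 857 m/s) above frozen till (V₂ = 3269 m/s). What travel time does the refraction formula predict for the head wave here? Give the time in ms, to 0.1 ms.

t = x/V₂ + 2h·√(V₂²−V₁²)/(V₁V₂).
√(V₂²−V₁²) = √(3269²−857²) = 3154.7 m/s; delay term = 2·21.0·3154.7/(857·3269) = 0.04729 s.
t = 101.8/3269 + 0.04729 = 0.07844 s.

78.4 ms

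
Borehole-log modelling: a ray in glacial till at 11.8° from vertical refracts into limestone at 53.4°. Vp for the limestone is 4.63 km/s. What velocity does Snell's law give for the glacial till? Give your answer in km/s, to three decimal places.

1.179 km/s

sin 11.8° = 0.2045; sin 53.4° = 0.8028.
V₁ = V₂·(sin θ₁/sin θ₂) = 4.63·(0.2045/0.8028) = 1.179 km/s.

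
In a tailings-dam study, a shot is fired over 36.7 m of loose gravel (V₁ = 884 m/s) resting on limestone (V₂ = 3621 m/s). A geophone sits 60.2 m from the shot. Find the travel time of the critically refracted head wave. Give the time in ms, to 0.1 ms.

97.1 ms

θ_c = arcsin(V₁/V₂) = arcsin(884/3621) = 14.13°, cos θ_c = 0.9697.
Intercept time tᵢ = 2h cos θ_c / V₁ = 2·36.7·0.9697/884 = 0.08052 s.
t = x/V₂ + tᵢ = 60.2/3621 + 0.08052 = 0.09714 s.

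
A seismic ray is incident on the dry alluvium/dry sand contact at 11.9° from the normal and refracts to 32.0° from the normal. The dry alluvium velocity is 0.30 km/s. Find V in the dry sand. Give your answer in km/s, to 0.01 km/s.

Snell's law: sin 11.9°/V₁ = sin 32.0°/V₂.
V₂ = V₁·sin 32.0°/sin 11.9° = 0.30 × 2.5699 = 0.77 km/s.

0.77 km/s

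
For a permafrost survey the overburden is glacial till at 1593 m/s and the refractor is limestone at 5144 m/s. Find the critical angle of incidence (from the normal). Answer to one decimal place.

At critical incidence the refracted ray runs along the interface (θ₂ = 90°), so sin θ_c = V₁/V₂.
θ_c = arcsin(1593/5144) = arcsin 0.3097 = 18.04°.

18.0°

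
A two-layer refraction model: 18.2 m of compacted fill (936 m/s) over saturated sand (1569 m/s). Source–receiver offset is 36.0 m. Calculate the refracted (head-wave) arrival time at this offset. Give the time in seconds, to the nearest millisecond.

θ_c = arcsin(V₁/V₂) = arcsin(936/1569) = 36.62°, cos θ_c = 0.8026.
Intercept time tᵢ = 2h cos θ_c / V₁ = 2·18.2·0.8026/936 = 0.03121 s.
t = x/V₂ + tᵢ = 36.0/1569 + 0.03121 = 0.05416 s.

0.054 s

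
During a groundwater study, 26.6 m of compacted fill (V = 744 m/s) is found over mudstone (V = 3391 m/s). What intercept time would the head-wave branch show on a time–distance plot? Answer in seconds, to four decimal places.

θ_c = arcsin(V₁/V₂) = arcsin(744/3391) = 12.67°; cos θ_c = 0.9756.
tᵢ = 2h·cos θ_c / V₁ = 2·26.6·0.9756 / 744 = 0.06976 s.

0.0698 s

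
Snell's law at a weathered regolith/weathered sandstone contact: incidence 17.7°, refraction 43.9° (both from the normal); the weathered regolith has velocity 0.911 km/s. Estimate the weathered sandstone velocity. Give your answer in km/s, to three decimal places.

2.078 km/s

Snell's law: sin 17.7°/V₁ = sin 43.9°/V₂.
V₂ = V₁·sin 43.9°/sin 17.7° = 0.911 × 2.2807 = 2.078 km/s.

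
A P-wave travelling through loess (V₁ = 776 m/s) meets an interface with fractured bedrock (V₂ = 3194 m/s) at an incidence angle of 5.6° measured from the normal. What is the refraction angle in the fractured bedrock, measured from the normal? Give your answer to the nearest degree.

sin θ₁/V₁ = sin θ₂/V₂ ⇒ sin θ₂ = 3194·sin 5.6°/776 = 3194·0.0976/776 = 0.4016.
θ₂ = arcsin 0.4016 = 23.68° from the normal.

24°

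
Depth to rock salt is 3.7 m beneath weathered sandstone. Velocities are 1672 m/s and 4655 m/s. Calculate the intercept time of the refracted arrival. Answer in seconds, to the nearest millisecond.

tᵢ = 2h·√(V₂²−V₁²)/(V₁V₂).
√(V₂²−V₁²) = √(4655²−1672²) = 4344.4 m/s.
tᵢ = 2·3.7·4344.4/(1672·4655) = 0.00413 s.

0.004 s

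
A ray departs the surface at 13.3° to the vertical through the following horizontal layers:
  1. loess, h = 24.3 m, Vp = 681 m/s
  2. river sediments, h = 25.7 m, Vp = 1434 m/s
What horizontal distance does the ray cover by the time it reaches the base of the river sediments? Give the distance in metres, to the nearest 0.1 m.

Ray parameter p = sin 13.3° / 681 m/s = 3.3781e-04 s/m.
Layer 1: θ = 13.30°; offset = 24.3·tan 13.30° = 5.744 m.
Layer 2: sin θ = p·1434 = 0.4844 → θ = 28.97°; offset = 25.7·tan 28.97° = 14.231 m.
Total horizontal offset = 19.975 m.

20.0 m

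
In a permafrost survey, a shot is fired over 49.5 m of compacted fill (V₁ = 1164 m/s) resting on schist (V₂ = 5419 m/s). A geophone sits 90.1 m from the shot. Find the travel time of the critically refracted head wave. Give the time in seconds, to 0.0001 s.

0.0997 s

θ_c = arcsin(V₁/V₂) = arcsin(1164/5419) = 12.40°, cos θ_c = 0.9767.
Intercept time tᵢ = 2h cos θ_c / V₁ = 2·49.5·0.9767/1164 = 0.08307 s.
t = x/V₂ + tᵢ = 90.1/5419 + 0.08307 = 0.09969 s.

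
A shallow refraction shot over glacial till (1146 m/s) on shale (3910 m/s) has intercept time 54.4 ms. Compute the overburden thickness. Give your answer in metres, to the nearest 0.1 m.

32.6 m

θ_c = arcsin(1146/3910) = 17.04°; cos θ_c = 0.9561.
tᵢ = 2h cos θ_c/V₁ ⇒ h = tᵢ·V₁/(2 cos θ_c) = 0.0544·1146/(2·0.9561) = 32.60 m.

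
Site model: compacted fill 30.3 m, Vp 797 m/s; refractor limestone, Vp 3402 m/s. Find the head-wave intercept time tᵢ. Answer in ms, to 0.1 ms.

θ_c = arcsin(V₁/V₂) = arcsin(797/3402) = 13.55°; cos θ_c = 0.9722.
tᵢ = 2h·cos θ_c / V₁ = 2·30.3·0.9722 / 797 = 0.07392 s.

73.9 ms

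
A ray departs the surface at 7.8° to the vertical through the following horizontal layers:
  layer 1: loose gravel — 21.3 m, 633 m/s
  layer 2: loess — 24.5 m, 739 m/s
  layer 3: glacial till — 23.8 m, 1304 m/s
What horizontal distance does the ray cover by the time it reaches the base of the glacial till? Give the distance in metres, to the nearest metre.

Ray parameter p = sin 7.8° / 633 m/s = 2.1440e-04 s/m.
Layer 1: θ = 7.80°; offset = 21.3·tan 7.80° = 2.918 m.
Layer 2: sin θ = p·739 = 0.1584 → θ = 9.12°; offset = 24.5·tan 9.12° = 3.931 m.
Layer 3: sin θ = p·1304 = 0.2796 → θ = 16.24°; offset = 23.8·tan 16.24° = 6.930 m.
Summing the layer offsets gives 13.780 m.

14 m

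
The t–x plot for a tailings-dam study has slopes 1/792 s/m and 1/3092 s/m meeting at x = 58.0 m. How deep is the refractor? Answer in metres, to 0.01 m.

22.32 m

x_cross = 2h·√((V₂+V₁)/(V₂−V₁)) → h = x_cross / (2·√((V₂+V₁)/(V₂−V₁))).
√((V₂+V₁)/(V₂−V₁)) = √((3092+792)/(3092−792)) = 1.2995.
h = 58.0 / (2·1.2995) = 22.32 m.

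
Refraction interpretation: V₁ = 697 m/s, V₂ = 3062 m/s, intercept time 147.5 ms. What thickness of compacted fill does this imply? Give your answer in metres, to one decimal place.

θ_c = arcsin(697/3062) = 13.16°; cos θ_c = 0.9737.
tᵢ = 2h cos θ_c/V₁ ⇒ h = tᵢ·V₁/(2 cos θ_c) = 0.1475·697/(2·0.9737) = 52.79 m.

52.8 m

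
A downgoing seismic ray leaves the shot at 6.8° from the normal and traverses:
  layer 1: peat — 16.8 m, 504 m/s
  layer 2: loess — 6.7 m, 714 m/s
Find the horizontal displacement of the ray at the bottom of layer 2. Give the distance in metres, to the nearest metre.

Ray parameter p = sin 6.8° / 504 m/s = 2.3493e-04 s/m.
Layer 1: θ = 6.80°; offset = 16.8·tan 6.80° = 2.003 m.
Layer 2: sin θ = p·714 = 0.1677 → θ = 9.66°; offset = 6.7·tan 9.66° = 1.140 m.
Σ offsets = 3.143 m.

3 m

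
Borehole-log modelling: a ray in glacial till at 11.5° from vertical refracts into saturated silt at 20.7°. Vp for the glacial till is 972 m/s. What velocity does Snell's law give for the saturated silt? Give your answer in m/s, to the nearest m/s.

1723 m/s

Snell's law: sin 11.5°/V₁ = sin 20.7°/V₂.
V₂ = V₁·sin 20.7°/sin 11.5° = 972 × 1.7730 = 1723.33 m/s.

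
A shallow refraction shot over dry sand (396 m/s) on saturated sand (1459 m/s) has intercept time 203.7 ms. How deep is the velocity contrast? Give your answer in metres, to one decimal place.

41.9 m

θ_c = arcsin(396/1459) = 15.75°; cos θ_c = 0.9625.
tᵢ = 2h cos θ_c/V₁ ⇒ h = tᵢ·V₁/(2 cos θ_c) = 0.2037·396/(2·0.9625) = 41.91 m.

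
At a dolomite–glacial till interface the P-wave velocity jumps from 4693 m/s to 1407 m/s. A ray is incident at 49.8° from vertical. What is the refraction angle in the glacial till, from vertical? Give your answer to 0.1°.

13.2°

sin θ₁/V₁ = sin θ₂/V₂ ⇒ sin θ₂ = 1407·sin 49.8°/4693 = 1407·0.7638/4693 = 0.2290.
θ₂ = arcsin 0.2290 = 13.24° from the normal.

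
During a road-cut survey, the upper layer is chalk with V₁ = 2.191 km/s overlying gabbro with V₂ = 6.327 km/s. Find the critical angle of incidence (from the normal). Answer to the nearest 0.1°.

20.3°

At critical incidence the refracted ray runs along the interface (θ₂ = 90°), so sin θ_c = V₁/V₂.
θ_c = arcsin(2.191/6.327) = arcsin 0.3463 = 20.26°.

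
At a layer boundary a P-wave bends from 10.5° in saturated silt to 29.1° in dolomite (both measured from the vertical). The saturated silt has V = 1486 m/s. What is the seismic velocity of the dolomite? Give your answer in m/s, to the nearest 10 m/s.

sin 10.5° = 0.1822; sin 29.1° = 0.4863.
V₂ = V₁·(sin θ₂/sin θ₁) = 1486·(0.4863/0.1822) = 3965.72 m/s.

3970 m/s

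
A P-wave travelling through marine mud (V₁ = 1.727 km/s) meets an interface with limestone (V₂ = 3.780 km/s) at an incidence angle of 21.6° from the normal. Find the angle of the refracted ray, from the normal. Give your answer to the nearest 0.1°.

sin θ₁/V₁ = sin θ₂/V₂ ⇒ sin θ₂ = 3.780·sin 21.6°/1.727 = 3.780·0.3681/1.727 = 0.8057.
θ₂ = arcsin 0.8057 = 53.68° from the normal.

53.7°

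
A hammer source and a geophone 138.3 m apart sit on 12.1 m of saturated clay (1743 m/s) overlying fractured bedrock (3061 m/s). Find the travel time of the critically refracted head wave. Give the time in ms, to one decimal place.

θ_c = arcsin(V₁/V₂) = arcsin(1743/3061) = 34.71°, cos θ_c = 0.8220.
Intercept time tᵢ = 2h cos θ_c / V₁ = 2·12.1·0.8220/1743 = 0.01141 s.
t = x/V₂ + tᵢ = 138.3/3061 + 0.01141 = 0.05659 s.

56.6 ms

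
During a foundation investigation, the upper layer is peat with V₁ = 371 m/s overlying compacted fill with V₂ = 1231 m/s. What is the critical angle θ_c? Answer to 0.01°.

At critical incidence the refracted ray runs along the interface (θ₂ = 90°), so sin θ_c = V₁/V₂.
θ_c = arcsin(371/1231) = arcsin 0.3014 = 17.54°.

17.54°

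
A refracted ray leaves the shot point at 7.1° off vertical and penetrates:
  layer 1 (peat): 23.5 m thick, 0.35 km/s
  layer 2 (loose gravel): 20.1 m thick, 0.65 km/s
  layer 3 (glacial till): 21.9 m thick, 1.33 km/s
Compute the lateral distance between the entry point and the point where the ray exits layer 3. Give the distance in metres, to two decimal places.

Apply Snell's law at each interface; in layer i the horizontal offset is hᵢ·tan θᵢ.
Layer 1: θ = 7.10°; offset = 23.5·tan 7.10° = 2.9271 m.
Layer 2: sin θ = 0.65·sin 7.1°/0.35 = 0.2295, θ = 13.27°; offset = 20.1·tan 13.27° = 4.7404 m.
Layer 3: sin θ = 1.33·sin 7.1°/0.35 = 0.4697, θ = 28.01°; offset = 21.9·tan 28.01° = 11.6512 m.
Total horizontal offset = 19.3188 m.

19.32 m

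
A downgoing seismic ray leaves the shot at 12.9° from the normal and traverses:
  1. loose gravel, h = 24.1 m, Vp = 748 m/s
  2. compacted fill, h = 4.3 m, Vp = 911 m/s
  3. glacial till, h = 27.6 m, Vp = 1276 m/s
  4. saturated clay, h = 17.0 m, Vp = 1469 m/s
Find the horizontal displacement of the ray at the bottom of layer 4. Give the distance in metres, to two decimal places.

p = sin θ₁/V₁ = sin 12.9°/748 = 2.9846e-04 s/m is conserved through the stack.
Layer 1: θ = 12.90°; offset = 24.1·tan 12.90° = 5.5196 m.
Layer 2: sin θ = p·911 = 0.2719 → θ = 15.78°; offset = 4.3·tan 15.78° = 1.2149 m.
Layer 3: sin θ = p·1276 = 0.3808 → θ = 22.39°; offset = 27.6·tan 22.39° = 11.3678 m.
Layer 4: sin θ = p·1469 = 0.4384 → θ = 26.00°; offset = 17.0·tan 26.00° = 8.2931 m.
Σ offsets = 26.3955 m.

26.40 m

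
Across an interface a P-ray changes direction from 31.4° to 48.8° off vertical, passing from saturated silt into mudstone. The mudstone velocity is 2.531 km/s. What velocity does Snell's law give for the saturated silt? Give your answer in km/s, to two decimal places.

sin 31.4° = 0.5210; sin 48.8° = 0.7524.
V₁ = V₂·(sin θ₁/sin θ₂) = 2.531·(0.5210/0.7524) = 1.75 km/s.

1.75 km/s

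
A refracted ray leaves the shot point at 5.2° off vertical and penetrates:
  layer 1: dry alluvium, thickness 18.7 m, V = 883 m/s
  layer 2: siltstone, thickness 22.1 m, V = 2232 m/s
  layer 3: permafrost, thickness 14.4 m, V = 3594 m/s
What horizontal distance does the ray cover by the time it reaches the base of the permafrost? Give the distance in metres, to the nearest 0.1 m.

12.6 m

Ray parameter p = sin 5.2° / 883 m/s = 1.0264e-04 s/m.
Layer 1: θ = 5.20°; offset = 18.7·tan 5.20° = 1.702 m.
Layer 2: sin θ = p·2232 = 0.2291 → θ = 13.24°; offset = 22.1·tan 13.24° = 5.201 m.
Layer 3: sin θ = p·3594 = 0.3689 → θ = 21.65°; offset = 14.4·tan 21.65° = 5.715 m.
Summing the layer offsets gives 12.618 m.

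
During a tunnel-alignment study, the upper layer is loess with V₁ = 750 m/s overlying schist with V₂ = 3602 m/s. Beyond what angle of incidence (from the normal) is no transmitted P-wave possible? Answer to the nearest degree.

12°

At critical incidence the refracted ray runs along the interface (θ₂ = 90°), so sin θ_c = V₁/V₂.
θ_c = arcsin(750/3602) = arcsin 0.2082 = 12.02°.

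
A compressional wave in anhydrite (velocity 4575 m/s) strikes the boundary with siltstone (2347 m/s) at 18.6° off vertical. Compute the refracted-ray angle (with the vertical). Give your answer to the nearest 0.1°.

9.4°

Snell's law: sin θ₂ = (V₂/V₁)·sin θ₁ = (2347/4575)·sin 18.6° = 0.1636.
θ₂ = arcsin 0.1636 = 9.42° from the normal.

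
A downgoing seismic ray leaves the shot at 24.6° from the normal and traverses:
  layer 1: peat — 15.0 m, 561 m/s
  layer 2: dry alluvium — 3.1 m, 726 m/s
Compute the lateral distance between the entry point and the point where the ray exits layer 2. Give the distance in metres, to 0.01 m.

p = sin θ₁/V₁ = sin 24.6°/561 = 7.4203e-04 s/m is conserved through the stack.
Layer 1: θ = 24.60°; offset = 15.0·tan 24.60° = 6.8675 m.
Layer 2: sin θ = p·726 = 0.5387 → θ = 32.60°; offset = 3.1·tan 32.60° = 1.9823 m.
Summing the layer offsets gives 8.8498 m.

8.85 m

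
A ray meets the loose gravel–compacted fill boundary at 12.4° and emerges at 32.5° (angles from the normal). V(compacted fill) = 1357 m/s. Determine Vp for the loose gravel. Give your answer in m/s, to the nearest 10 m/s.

sin 12.4° = 0.2147; sin 32.5° = 0.5373.
V₁ = V₂·(sin θ₁/sin θ₂) = 1357·(0.2147/0.5373) = 542.33 m/s.

540 m/s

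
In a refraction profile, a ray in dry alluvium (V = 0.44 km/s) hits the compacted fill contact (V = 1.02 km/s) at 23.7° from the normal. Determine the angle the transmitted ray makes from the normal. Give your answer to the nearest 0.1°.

Snell's law: sin θ₂ = (V₂/V₁)·sin θ₁ = (1.02/0.44)·sin 23.7° = 0.9318.
θ₂ = sin⁻¹(0.9318) = 68.72° (from vertical).

68.7°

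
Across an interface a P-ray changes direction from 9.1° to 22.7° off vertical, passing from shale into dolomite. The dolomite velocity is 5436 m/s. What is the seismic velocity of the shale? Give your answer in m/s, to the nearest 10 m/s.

Snell's law: sin 9.1°/V₁ = sin 22.7°/V₂.
V₁ = V₂·sin 9.1°/sin 22.7° = 5436 × 0.4098 = 2227.87 m/s.

2230 m/s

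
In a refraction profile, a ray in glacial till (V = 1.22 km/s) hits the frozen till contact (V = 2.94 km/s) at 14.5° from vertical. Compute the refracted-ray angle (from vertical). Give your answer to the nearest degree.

37°

sin θ₁/V₁ = sin θ₂/V₂ ⇒ sin θ₂ = 2.94·sin 14.5°/1.22 = 2.94·0.2504/1.22 = 0.6034.
θ₂ = arcsin 0.6034 = 37.11° from the normal.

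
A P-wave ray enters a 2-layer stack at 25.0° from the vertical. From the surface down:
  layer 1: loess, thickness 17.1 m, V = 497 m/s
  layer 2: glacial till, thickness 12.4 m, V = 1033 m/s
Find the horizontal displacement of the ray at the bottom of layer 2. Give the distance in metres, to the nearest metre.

p = sin θ₁/V₁ = sin 25.0°/497 = 8.5034e-04 s/m is conserved through the stack.
Layer 1: θ = 25.00°; offset = 17.1·tan 25.00° = 7.974 m.
Layer 2: sin θ = p·1033 = 0.8784 → θ = 61.45°; offset = 12.4·tan 61.45° = 22.790 m.
Σ offsets = 30.764 m.

31 m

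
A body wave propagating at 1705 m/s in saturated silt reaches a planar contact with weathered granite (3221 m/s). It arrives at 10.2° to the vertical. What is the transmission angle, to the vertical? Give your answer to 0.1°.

19.5°

Snell's law: sin θ₂ = (V₂/V₁)·sin θ₁ = (3221/1705)·sin 10.2° = 0.3345.
θ₂ = arcsin 0.3345 = 19.54° from the normal.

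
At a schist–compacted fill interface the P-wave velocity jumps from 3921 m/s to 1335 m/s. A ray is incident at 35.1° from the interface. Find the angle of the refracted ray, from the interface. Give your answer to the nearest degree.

Angle from the normal: 90° − 35.1° = 54.9°.
Snell's law: sin θ₂ = (V₂/V₁)·sin θ₁ = (1335/3921)·sin 54.9° = 0.2786.
θ₂ = sin⁻¹(0.2786) = 16.17° (from vertical).
From the interface: 90° − 16.17° = 73.83°.

74°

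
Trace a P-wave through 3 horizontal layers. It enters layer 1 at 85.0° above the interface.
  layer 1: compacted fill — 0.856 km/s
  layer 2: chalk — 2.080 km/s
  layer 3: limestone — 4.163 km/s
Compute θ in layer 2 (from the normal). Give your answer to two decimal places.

12.23°

From the normal: θ₁ = 90° − 85.0° = 5.0°.
Ray parameter p = sin 5.0° / 0.856 = 1.0182e-01 s/km.
sin θ_2 = p·V_2 = 1.0182e-01 × 2.080 = 0.2118.
θ_2 = arcsin 0.2118 = 12.23°.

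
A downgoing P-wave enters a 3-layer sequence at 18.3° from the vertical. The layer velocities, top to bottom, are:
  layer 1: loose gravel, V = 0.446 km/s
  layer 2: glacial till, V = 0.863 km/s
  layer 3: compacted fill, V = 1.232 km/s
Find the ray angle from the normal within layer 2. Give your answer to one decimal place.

Snell's law across each interface conserves sin θ / V, so sin θ_2 = V_2·sin θ₁/V₁.
sin θ_2 = 0.863 × sin 18.3° / 0.446 = 0.6076.
θ_2 = arcsin 0.6076 = 37.41°.

37.4°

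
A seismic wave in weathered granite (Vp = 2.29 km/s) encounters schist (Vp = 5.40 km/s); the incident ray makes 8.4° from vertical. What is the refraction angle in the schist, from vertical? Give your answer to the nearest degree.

20°

sin θ₁/V₁ = sin θ₂/V₂ ⇒ sin θ₂ = 5.40·sin 8.4°/2.29 = 5.40·0.1461/2.29 = 0.3445.
θ₂ = arcsin 0.3445 = 20.15° from the normal.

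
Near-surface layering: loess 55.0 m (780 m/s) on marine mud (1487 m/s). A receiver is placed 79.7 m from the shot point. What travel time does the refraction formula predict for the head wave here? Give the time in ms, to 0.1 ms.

θ_c = arcsin(V₁/V₂) = arcsin(780/1487) = 31.64°, cos θ_c = 0.8514.
Intercept time tᵢ = 2h cos θ_c / V₁ = 2·55.0·0.8514/780 = 0.12007 s.
t = x/V₂ + tᵢ = 79.7/1487 + 0.12007 = 0.17366 s.

173.7 ms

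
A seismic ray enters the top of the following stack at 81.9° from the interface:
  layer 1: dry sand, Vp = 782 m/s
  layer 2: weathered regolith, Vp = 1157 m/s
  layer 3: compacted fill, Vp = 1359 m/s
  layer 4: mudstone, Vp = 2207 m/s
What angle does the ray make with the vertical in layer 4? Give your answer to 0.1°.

From the normal: θ₁ = 90° − 81.9° = 8.1°.
Snell's law across each interface conserves sin θ / V, so sin θ_4 = V_4·sin θ₁/V₁.
sin θ_4 = 2207 × sin 8.1° / 782 = 0.3977.
θ_4 = arcsin 0.3977 = 23.43°.

23.4°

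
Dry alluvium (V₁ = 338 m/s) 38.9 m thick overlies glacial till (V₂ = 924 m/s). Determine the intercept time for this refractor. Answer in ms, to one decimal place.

214.2 ms

tᵢ = 2h·√(V₂²−V₁²)/(V₁V₂).
√(V₂²−V₁²) = √(924²−338²) = 860.0 m/s.
tᵢ = 2·38.9·860.0/(338·924) = 0.21422 s.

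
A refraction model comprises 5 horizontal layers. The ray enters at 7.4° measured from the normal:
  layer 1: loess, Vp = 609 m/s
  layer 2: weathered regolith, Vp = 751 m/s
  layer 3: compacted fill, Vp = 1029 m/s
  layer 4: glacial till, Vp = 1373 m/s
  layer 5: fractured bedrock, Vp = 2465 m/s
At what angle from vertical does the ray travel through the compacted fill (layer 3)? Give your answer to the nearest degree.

Snell's law across each interface conserves sin θ / V, so sin θ_3 = V_3·sin θ₁/V₁.
sin θ_3 = 1029 × sin 7.4° / 609 = 0.2176.
θ_3 = 12.57° from the vertical.

13°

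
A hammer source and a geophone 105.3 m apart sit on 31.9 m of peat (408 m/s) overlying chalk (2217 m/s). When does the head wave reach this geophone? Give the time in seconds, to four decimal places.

t = x/V₂ + 2h·√(V₂²−V₁²)/(V₁V₂).
√(V₂²−V₁²) = √(2217²−408²) = 2179.1 m/s; delay term = 2·31.9·2179.1/(408·2217) = 0.15370 s.
t = 105.3/2217 + 0.15370 = 0.20120 s.

0.2012 s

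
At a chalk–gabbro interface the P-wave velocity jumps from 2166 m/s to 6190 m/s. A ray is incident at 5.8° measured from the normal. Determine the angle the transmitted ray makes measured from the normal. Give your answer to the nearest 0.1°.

sin θ₁/V₁ = sin θ₂/V₂ ⇒ sin θ₂ = 6190·sin 5.8°/2166 = 6190·0.1011/2166 = 0.2888.
θ₂ = arcsin 0.2888 = 16.79° from the normal.

16.8°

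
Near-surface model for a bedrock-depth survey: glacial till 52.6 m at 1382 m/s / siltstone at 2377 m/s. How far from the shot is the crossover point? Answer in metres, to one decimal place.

x_cross = 2h·√((V₂+V₁)/(V₂−V₁)).
(V₂+V₁)/(V₂−V₁) = (2377+1382)/(2377−1382) = 3.7779; √ = 1.9437.
x_cross = 2·52.6·1.9437 = 204.48 m.

204.5 m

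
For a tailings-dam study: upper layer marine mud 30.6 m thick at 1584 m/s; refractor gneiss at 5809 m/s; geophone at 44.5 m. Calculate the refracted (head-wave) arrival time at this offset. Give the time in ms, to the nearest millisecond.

θ_c = arcsin(V₁/V₂) = arcsin(1584/5809) = 15.82°, cos θ_c = 0.9621.
Intercept time tᵢ = 2h cos θ_c / V₁ = 2·30.6·0.9621/1584 = 0.03717 s.
t = x/V₂ + tᵢ = 44.5/5809 + 0.03717 = 0.04483 s.

45 ms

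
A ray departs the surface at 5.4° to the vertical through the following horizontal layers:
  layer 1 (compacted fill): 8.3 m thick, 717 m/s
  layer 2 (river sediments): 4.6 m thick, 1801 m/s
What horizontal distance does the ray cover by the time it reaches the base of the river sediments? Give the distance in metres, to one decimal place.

1.9 m

Ray parameter p = sin 5.4° / 717 m/s = 1.3125e-04 s/m.
Layer 1: θ = 5.40°; offset = 8.3·tan 5.40° = 0.785 m.
Layer 2: sin θ = p·1801 = 0.2364 → θ = 13.67°; offset = 4.6·tan 13.67° = 1.119 m.
Total horizontal offset = 1.904 m.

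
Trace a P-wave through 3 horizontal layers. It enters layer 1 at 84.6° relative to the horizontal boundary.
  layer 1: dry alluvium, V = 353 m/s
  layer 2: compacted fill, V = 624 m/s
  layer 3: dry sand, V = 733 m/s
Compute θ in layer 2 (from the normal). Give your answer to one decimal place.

From the normal: θ₁ = 90° − 84.6° = 5.4°.
Snell's law across each interface conserves sin θ / V, so sin θ_2 = V_2·sin θ₁/V₁.
sin θ_2 = 624 × sin 5.4° / 353 = 0.1664.
θ_2 = 9.58° from the vertical.

9.6°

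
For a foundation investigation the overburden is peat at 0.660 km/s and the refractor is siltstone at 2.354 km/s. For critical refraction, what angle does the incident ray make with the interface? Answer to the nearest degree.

74°

Critical incidence: sin θ_c = V₁/V₂ = 0.660/2.354 = 0.2804.
θ_c = arcsin 0.2804 = 16.28°.
Measured from the interface: 90° − 16.28° = 73.72°.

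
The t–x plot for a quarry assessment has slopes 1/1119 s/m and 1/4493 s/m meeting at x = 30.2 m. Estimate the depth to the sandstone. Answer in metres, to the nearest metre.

h = (x_cross/2)·√((V₂−V₁)/(V₂+V₁)).
(V₂−V₁)/(V₂+V₁) = (4493−1119)/(4493+1119) = 0.6012; √ = 0.7754.
h = (30.2/2)·0.7754 = 11.71 m.

12 m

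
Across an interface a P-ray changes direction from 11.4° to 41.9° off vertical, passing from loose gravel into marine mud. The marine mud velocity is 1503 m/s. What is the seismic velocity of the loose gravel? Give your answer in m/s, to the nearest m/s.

445 m/s

Snell's law: sin 11.4°/V₁ = sin 41.9°/V₂.
V₁ = V₂·sin 11.4°/sin 41.9° = 1503 × 0.2960 = 444.84 m/s.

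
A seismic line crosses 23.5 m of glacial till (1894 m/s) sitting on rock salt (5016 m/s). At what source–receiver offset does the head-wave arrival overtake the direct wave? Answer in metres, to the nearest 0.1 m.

θ_c = arcsin(1894/5016) = 22.18°, so cos θ_c = 0.9260 and tᵢ = 2h cos θ_c/V₁ = 0.0230 s.
At crossover x/V₁ = x/V₂ + tᵢ ⇒ x = tᵢ/(1/V₁ − 1/V₂) = 0.02298/(5.2798e-04 − 1.9936e-04) = 69.92 m.

69.9 m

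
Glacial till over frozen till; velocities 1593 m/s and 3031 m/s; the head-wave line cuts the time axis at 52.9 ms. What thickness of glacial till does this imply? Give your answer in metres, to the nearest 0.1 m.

49.5 m

θ_c = arcsin(1593/3031) = 31.71°; cos θ_c = 0.8508.
tᵢ = 2h cos θ_c/V₁ ⇒ h = tᵢ·V₁/(2 cos θ_c) = 0.0529·1593/(2·0.8508) = 49.53 m.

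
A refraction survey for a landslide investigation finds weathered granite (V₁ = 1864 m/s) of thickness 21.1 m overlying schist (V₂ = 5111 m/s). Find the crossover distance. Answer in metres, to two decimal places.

61.85 m

x_cross = 2h·√((V₂+V₁)/(V₂−V₁)).
(V₂+V₁)/(V₂−V₁) = (5111+1864)/(5111−1864) = 2.1481; √ = 1.4657.
x_cross = 2·21.1·1.4657 = 61.85 m.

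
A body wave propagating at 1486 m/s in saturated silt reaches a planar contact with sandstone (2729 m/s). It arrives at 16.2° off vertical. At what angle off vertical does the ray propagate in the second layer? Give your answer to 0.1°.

sin θ₁/V₁ = sin θ₂/V₂ ⇒ sin θ₂ = 2729·sin 16.2°/1486 = 2729·0.2790/1486 = 0.5124.
θ₂ = arcsin 0.5124 = 30.82° from the normal.

30.8°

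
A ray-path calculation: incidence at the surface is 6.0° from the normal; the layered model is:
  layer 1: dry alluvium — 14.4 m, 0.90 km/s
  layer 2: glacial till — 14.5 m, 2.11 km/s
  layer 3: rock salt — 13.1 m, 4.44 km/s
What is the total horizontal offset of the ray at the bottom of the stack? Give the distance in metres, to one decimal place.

13.1 m

Apply Snell's law at each interface; in layer i the horizontal offset is hᵢ·tan θᵢ.
Layer 1: θ = 6.00°; offset = 14.4·tan 6.00° = 1.514 m.
Layer 2: sin θ = 2.11·sin 6.0°/0.90 = 0.2451, θ = 14.19°; offset = 14.5·tan 14.19° = 3.665 m.
Layer 3: sin θ = 4.44·sin 6.0°/0.90 = 0.5157, θ = 31.04°; offset = 13.1·tan 31.04° = 7.885 m.
Total horizontal offset = 13.063 m.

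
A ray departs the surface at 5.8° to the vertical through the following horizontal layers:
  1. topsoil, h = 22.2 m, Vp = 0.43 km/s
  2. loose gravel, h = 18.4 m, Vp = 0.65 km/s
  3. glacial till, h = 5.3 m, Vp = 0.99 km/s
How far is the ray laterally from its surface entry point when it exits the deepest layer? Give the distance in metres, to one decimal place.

Apply Snell's law at each interface; in layer i the horizontal offset is hᵢ·tan θᵢ.
Layer 1: θ = 5.80°; offset = 22.2·tan 5.80° = 2.255 m.
Layer 2: sin θ = 0.65·sin 5.8°/0.43 = 0.1528, θ = 8.79°; offset = 18.4·tan 8.79° = 2.844 m.
Layer 3: sin θ = 0.99·sin 5.8°/0.43 = 0.2327, θ = 13.45°; offset = 5.3·tan 13.45° = 1.268 m.
Summing the layer offsets gives 6.367 m.

6.4 m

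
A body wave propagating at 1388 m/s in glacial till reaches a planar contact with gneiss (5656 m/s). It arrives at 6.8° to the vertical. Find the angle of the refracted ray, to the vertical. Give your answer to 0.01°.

28.85°

sin θ₁/V₁ = sin θ₂/V₂ ⇒ sin θ₂ = 5656·sin 6.8°/1388 = 5656·0.1184/1388 = 0.4825.
θ₂ = arcsin 0.4825 = 28.85° from the normal.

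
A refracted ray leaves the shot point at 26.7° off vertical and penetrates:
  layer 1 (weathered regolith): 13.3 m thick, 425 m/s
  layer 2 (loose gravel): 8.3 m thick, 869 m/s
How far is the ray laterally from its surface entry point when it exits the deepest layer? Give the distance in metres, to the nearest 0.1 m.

26.0 m

Apply Snell's law at each interface; in layer i the horizontal offset is hᵢ·tan θᵢ.
Layer 1: θ = 26.70°; offset = 13.3·tan 26.70° = 6.689 m.
Layer 2: sin θ = 869·sin 26.7°/425 = 0.9187, θ = 66.74°; offset = 8.3·tan 66.74° = 19.310 m.
Total horizontal offset = 25.999 m.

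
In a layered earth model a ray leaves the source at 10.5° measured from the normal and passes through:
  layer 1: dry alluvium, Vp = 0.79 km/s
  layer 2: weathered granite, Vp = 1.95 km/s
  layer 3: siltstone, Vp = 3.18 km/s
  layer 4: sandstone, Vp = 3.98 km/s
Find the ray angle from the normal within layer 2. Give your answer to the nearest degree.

27°

Ray parameter p = sin 10.5° / 0.79 = 2.3068e-01 s/km.
sin θ_2 = p·V_2 = 2.3068e-01 × 1.95 = 0.4498.
θ_2 = 26.73° from the vertical.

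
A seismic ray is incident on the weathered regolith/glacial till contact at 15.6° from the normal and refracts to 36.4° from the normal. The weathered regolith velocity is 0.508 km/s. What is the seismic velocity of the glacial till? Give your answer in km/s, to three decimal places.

sin 15.6° = 0.2689; sin 36.4° = 0.5934.
V₂ = V₁·(sin θ₂/sin θ₁) = 0.508·(0.5934/0.2689) = 1.121 km/s.

1.121 km/s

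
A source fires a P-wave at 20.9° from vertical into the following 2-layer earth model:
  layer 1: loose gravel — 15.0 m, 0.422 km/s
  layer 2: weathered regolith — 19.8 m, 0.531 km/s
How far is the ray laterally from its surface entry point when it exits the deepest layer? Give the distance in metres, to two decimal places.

15.67 m

p = sin θ₁/V₁ = sin 20.9°/0.422 = 8.4535e-01 s/km is conserved through the stack.
Layer 1: θ = 20.90°; offset = 15.0·tan 20.90° = 5.7279 m.
Layer 2: sin θ = p·0.531 = 0.4489 → θ = 26.67°; offset = 19.8·tan 26.67° = 9.9462 m.
Σ offsets = 15.6742 m.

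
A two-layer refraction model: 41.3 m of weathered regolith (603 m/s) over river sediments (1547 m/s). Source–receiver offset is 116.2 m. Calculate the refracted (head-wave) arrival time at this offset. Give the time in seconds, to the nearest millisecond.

t = x/V₂ + 2h·√(V₂²−V₁²)/(V₁V₂).
√(V₂²−V₁²) = √(1547²−603²) = 1424.6 m/s; delay term = 2·41.3·1424.6/(603·1547) = 0.12615 s.
t = 116.2/1547 + 0.12615 = 0.20126 s.

0.201 s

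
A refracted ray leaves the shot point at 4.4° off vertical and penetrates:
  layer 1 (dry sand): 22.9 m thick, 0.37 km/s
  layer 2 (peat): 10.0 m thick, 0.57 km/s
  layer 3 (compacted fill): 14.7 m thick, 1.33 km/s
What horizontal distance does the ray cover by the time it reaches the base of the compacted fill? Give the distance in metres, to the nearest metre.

p = sin θ₁/V₁ = sin 4.4°/0.37 = 2.0735e-01 s/km is conserved through the stack.
Layer 1: θ = 4.40°; offset = 22.9·tan 4.40° = 1.762 m.
Layer 2: sin θ = p·0.57 = 0.1182 → θ = 6.79°; offset = 10.0·tan 6.79° = 1.190 m.
Layer 3: sin θ = p·1.33 = 0.2758 → θ = 16.01°; offset = 14.7·tan 16.01° = 4.217 m.
Summing the layer offsets gives 7.170 m.

7 m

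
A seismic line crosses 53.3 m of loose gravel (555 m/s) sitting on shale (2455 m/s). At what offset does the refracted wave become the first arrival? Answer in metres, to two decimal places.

134.17 m

θ_c = arcsin(555/2455) = 13.07°, so cos θ_c = 0.9741 and tᵢ = 2h cos θ_c/V₁ = 0.1871 s.
At crossover x/V₁ = x/V₂ + tᵢ ⇒ x = tᵢ/(1/V₁ − 1/V₂) = 0.18710/(1.8018e-03 − 4.0733e-04) = 134.17 m.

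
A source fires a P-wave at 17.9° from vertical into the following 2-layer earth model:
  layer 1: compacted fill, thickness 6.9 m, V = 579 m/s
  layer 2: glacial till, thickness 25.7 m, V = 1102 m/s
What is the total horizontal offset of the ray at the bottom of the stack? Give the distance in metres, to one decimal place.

20.8 m

p = sin θ₁/V₁ = sin 17.9°/579 = 5.3084e-04 s/m is conserved through the stack.
Layer 1: θ = 17.90°; offset = 6.9·tan 17.90° = 2.229 m.
Layer 2: sin θ = p·1102 = 0.5850 → θ = 35.80°; offset = 25.7·tan 35.80° = 18.537 m.
Summing the layer offsets gives 20.765 m.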